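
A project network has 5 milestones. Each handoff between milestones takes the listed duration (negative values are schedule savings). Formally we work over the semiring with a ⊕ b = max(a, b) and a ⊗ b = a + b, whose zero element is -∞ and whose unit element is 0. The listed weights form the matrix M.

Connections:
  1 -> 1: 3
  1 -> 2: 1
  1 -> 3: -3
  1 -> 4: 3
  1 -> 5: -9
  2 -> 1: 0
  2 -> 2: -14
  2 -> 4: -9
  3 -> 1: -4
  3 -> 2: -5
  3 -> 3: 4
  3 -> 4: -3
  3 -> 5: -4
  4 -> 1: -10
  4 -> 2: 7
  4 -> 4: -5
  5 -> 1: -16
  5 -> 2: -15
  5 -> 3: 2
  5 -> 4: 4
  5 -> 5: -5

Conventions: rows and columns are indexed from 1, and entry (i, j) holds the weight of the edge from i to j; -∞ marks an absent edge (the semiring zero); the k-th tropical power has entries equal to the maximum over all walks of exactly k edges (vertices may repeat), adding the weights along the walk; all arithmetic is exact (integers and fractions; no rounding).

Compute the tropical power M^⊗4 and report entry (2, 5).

M^⊗2:
  [6, 10, 1, 6, -6]
  [3, 1, -3, 3, -9]
  [0, 4, 8, 1, 0]
  [7, 2, -13, -2, -19]
  [-2, 11, 6, -1, -2]
M^⊗3:
  [10, 13, 5, 9, -3]
  [6, 10, 1, 6, -6]
  [4, 8, 12, 5, 4]
  [10, 8, 4, 10, -2]
  [11, 6, 10, 3, 2]
M^⊗4:
  [13, 16, 9, 13, 1]
  [10, 13, 5, 9, -3]
  [8, 12, 16, 9, 8]
  [13, 17, 8, 13, 1]
  [14, 12, 14, 14, 6]
Key observation: the optimum is the walk 2->1->1->1->5, with weight 0 + 3 + 3 + (-9) = -3.
Optimal value attained by: walk 2->1->1->1->5.
Answer: (M^⊗4)[2][5] = -3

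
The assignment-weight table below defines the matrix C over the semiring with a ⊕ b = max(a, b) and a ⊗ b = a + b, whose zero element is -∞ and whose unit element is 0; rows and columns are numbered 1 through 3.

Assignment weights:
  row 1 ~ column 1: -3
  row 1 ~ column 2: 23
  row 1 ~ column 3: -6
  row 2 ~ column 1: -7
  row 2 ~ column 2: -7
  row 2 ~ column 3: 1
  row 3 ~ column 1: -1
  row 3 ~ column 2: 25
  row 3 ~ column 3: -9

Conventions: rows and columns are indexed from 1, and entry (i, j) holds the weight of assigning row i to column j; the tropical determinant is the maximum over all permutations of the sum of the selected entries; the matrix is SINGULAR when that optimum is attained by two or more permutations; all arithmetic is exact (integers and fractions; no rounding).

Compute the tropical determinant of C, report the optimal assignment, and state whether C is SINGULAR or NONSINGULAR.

σ = (1, 2, 3): (-3) + (-7) + (-9) = -19
σ = (1, 3, 2): (-3) + 1 + 25 = 23
σ = (2, 1, 3): 23 + (-7) + (-9) = 7
σ = (2, 3, 1): 23 + 1 + (-1) = 23
σ = (3, 1, 2): (-6) + (-7) + 25 = 12
σ = (3, 2, 1): (-6) + (-7) + (-1) = -14
Optimal value attained by: σ = (1, 3, 2).
Answer: det⊕(C) = 23; verdict: SINGULAR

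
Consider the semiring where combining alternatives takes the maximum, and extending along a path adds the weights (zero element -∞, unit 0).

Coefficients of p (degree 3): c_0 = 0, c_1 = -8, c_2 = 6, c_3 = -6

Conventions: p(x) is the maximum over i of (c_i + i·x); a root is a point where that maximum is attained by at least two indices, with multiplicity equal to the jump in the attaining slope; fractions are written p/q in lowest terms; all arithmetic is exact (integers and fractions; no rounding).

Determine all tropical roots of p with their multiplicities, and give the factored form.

hull edge (i=0, c=0) to (i=2, c=6): slope 3, span 2
hull edge (i=2, c=6) to (i=3, c=-6): slope -12, span 1
Factored form: p(x) = -6 ⊗ (x ⊕ (-3)) ⊗ (x ⊕ (-3)) ⊗ (x ⊕ 12)
Answer: roots = -3 (mult 2), 12 (mult 1)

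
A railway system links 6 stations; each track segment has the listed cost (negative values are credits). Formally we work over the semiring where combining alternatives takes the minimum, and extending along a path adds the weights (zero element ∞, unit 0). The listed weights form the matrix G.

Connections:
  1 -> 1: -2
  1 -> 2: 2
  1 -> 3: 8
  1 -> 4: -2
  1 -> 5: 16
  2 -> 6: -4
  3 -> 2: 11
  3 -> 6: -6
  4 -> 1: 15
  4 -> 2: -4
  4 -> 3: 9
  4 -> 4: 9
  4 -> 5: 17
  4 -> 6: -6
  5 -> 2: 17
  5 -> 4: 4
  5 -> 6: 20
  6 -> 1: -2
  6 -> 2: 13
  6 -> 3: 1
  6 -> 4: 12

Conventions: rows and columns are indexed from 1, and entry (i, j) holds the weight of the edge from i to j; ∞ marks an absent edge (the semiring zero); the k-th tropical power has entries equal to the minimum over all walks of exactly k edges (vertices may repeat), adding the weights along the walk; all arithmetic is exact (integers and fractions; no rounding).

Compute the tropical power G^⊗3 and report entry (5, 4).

G^⊗2:
  [-4, -6, 6, -4, 14, -8]
  [-6, 9, -3, 8, ∞, ∞]
  [-8, 7, -5, 6, ∞, 7]
  [-8, 5, -5, 6, 26, -8]
  [18, 0, 13, 13, 21, -2]
  [-4, 0, 6, -4, 14, -5]
G^⊗3:
  [-10, -8, -7, -6, 12, -10]
  [-8, -4, 2, -8, 10, -9]
  [-10, -6, 0, -10, 8, -11]
  [-10, -6, -7, -10, 8, -11]
  [-4, 9, -1, 10, 30, -4]
  [-7, -8, -4, -6, 12, -10]
Key observation: the optimum is the walk 5->4->6->4, with weight 4 + (-6) + 12 = 10.
Optimal value attained by: walk 5->4->6->4.
Answer: (G^⊗3)[5][4] = 10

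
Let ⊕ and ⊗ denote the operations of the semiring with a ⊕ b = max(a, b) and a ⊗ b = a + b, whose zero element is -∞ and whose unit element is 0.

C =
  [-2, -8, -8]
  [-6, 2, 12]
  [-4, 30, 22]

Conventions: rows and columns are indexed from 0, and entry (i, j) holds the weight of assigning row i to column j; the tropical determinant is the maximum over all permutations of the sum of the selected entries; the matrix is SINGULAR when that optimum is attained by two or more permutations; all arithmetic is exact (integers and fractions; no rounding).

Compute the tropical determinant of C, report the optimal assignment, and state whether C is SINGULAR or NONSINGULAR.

σ = (0, 1, 2): (-2) + 2 + 22 = 22
σ = (0, 2, 1): (-2) + 12 + 30 = 40
σ = (1, 0, 2): (-8) + (-6) + 22 = 8
σ = (1, 2, 0): (-8) + 12 + (-4) = 0
σ = (2, 0, 1): (-8) + (-6) + 30 = 16
σ = (2, 1, 0): (-8) + 2 + (-4) = -10
Optimal value attained by: σ = (0, 2, 1).
Answer: det⊕(C) = 40; verdict: NONSINGULAR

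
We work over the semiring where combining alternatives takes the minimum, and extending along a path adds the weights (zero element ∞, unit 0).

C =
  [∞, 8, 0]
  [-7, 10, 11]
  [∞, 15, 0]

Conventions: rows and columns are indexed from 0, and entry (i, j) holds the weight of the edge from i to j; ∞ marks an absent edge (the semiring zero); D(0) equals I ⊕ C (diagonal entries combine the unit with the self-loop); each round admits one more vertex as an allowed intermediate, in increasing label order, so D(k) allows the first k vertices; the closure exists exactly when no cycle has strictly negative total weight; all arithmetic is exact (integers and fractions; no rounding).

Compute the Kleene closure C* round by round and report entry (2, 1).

D(0):
  [0, 8, 0]
  [-7, 0, 11]
  [∞, 15, 0]
D(1):
  [0, 8, 0]
  [-7, 0, -7]
  [∞, 15, 0]
D(2):
  [0, 8, 0]
  [-7, 0, -7]
  [8, 15, 0]
D(3):
  [0, 8, 0]
  [-7, 0, -7]
  [8, 15, 0]
Answer: C*[2][1] = 15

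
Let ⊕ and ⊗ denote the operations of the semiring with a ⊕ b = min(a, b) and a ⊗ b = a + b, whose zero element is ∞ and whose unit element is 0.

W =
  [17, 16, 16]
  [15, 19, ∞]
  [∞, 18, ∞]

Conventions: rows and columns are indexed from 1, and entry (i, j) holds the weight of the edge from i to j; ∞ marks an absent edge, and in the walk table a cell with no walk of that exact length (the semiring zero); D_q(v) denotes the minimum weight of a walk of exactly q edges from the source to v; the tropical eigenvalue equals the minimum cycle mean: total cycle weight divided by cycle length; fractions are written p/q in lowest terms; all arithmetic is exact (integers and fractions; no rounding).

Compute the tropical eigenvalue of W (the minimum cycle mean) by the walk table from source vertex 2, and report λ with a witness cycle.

q=0: [∞, 0, ∞]
q=1: [15, 19, ∞]
q=2: [32, 31, 31]
q=3: [46, 48, 48]
Optimal cycle mean attained by: cycle 1->2->1, total 16 + 15, length 2.
Answer: λ = 31/2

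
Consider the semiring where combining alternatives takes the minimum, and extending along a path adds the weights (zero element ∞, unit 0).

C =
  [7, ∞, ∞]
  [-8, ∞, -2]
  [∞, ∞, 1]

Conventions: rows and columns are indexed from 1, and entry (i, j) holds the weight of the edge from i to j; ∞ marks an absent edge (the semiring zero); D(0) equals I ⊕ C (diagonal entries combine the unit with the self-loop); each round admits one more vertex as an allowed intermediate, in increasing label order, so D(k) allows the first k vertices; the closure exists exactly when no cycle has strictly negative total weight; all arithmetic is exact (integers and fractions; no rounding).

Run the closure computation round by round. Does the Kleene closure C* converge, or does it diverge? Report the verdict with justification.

D(0):
  [0, ∞, ∞]
  [-8, 0, -2]
  [∞, ∞, 0]
D(1):
  [0, ∞, ∞]
  [-8, 0, -2]
  [∞, ∞, 0]
D(2):
  [0, ∞, ∞]
  [-8, 0, -2]
  [∞, ∞, 0]
D(3):
  [0, ∞, ∞]
  [-8, 0, -2]
  [∞, ∞, 0]
Key observation: every diagonal entry stays at the unit through all rounds, so no improving cycle exists.
Answer: CONVERGES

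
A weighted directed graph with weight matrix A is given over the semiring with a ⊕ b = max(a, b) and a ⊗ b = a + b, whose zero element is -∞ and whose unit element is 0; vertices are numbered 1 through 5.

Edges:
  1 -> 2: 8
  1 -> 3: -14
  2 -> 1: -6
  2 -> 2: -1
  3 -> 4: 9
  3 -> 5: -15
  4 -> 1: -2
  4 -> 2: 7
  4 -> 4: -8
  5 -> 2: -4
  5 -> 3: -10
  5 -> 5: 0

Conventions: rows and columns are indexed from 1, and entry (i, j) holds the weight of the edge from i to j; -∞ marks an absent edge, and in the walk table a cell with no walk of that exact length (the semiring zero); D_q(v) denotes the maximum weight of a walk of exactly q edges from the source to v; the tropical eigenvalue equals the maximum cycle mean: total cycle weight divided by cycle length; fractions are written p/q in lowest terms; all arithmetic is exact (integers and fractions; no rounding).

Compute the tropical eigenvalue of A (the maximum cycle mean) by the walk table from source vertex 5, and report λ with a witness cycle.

q=0: [-∞, -∞, -∞, -∞, 0]
q=1: [-∞, -4, -10, -∞, 0]
q=2: [-10, -4, -10, -1, 0]
q=3: [-3, 6, -10, -1, 0]
q=4: [0, 6, -10, -1, 0]
q=5: [0, 8, -10, -1, 0]
Optimal cycle mean attained by: cycle 1->2->1, total 8 + (-6), length 2.
Answer: λ = 1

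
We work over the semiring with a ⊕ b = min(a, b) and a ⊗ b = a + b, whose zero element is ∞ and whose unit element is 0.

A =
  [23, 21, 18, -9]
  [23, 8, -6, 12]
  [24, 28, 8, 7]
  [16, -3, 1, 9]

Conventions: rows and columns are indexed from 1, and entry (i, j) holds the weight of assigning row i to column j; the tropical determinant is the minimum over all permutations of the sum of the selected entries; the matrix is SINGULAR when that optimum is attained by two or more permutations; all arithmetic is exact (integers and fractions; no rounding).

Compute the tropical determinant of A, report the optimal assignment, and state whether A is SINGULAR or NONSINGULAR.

σ = (1, 2, 3, 4): 23 + 8 + 8 + 9 = 48
σ = (1, 2, 4, 3): 23 + 8 + 7 + 1 = 39
σ = (1, 3, 2, 4): 23 + (-6) + 28 + 9 = 54
σ = (1, 3, 4, 2): 23 + (-6) + 7 + (-3) = 21
σ = (1, 4, 2, 3): 23 + 12 + 28 + 1 = 64
σ = (1, 4, 3, 2): 23 + 12 + 8 + (-3) = 40
σ = (2, 1, 3, 4): 21 + 23 + 8 + 9 = 61
σ = (2, 1, 4, 3): 21 + 23 + 7 + 1 = 52
σ = (2, 3, 1, 4): 21 + (-6) + 24 + 9 = 48
σ = (2, 3, 4, 1): 21 + (-6) + 7 + 16 = 38
σ = (2, 4, 1, 3): 21 + 12 + 24 + 1 = 58
σ = (2, 4, 3, 1): 21 + 12 + 8 + 16 = 57
σ = (3, 1, 2, 4): 18 + 23 + 28 + 9 = 78
σ = (3, 1, 4, 2): 18 + 23 + 7 + (-3) = 45
σ = (3, 2, 1, 4): 18 + 8 + 24 + 9 = 59
σ = (3, 2, 4, 1): 18 + 8 + 7 + 16 = 49
σ = (3, 4, 1, 2): 18 + 12 + 24 + (-3) = 51
σ = (3, 4, 2, 1): 18 + 12 + 28 + 16 = 74
σ = (4, 1, 2, 3): (-9) + 23 + 28 + 1 = 43
σ = (4, 1, 3, 2): (-9) + 23 + 8 + (-3) = 19
σ = (4, 2, 1, 3): (-9) + 8 + 24 + 1 = 24
σ = (4, 2, 3, 1): (-9) + 8 + 8 + 16 = 23
σ = (4, 3, 1, 2): (-9) + (-6) + 24 + (-3) = 6
σ = (4, 3, 2, 1): (-9) + (-6) + 28 + 16 = 29
Optimal value attained by: σ = (4, 3, 1, 2).
Answer: det⊕(A) = 6; verdict: NONSINGULAR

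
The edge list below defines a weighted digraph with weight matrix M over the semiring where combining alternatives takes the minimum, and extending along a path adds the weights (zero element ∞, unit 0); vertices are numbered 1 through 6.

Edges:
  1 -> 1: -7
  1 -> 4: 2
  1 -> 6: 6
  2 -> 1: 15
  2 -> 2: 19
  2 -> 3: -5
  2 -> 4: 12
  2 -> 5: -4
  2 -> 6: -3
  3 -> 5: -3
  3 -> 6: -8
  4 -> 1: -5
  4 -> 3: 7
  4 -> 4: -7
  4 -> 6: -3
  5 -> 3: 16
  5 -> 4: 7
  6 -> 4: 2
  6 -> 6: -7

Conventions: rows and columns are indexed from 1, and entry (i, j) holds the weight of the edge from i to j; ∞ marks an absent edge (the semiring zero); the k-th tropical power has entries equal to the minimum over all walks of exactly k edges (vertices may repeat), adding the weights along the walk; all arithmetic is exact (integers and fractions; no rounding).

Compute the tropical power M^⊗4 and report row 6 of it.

M^⊗2:
  [-14, ∞, 9, -5, ∞, -1]
  [7, 38, 12, -1, -8, -13]
  [∞, ∞, 13, -6, ∞, -15]
  [-12, ∞, 0, -14, 4, -10]
  [2, ∞, 14, 0, 13, 4]
  [-3, ∞, 9, -5, ∞, -14]
M^⊗3:
  [-21, ∞, 2, -12, 6, -8]
  [-6, 57, 6, -11, 9, -20]
  [-11, ∞, 1, -13, 10, -22]
  [-19, ∞, -7, -21, -3, -17]
  [-5, ∞, 7, -7, 11, -3]
  [-10, ∞, 2, -12, 6, -21]
M^⊗4:
  [-28, ∞, -5, -19, -1, -15]
  [-16, 76, -4, -18, 3, -27]
  [-18, ∞, -6, -20, -2, -29]
  [-26, ∞, -14, -28, -10, -24]
  [-12, ∞, 0, -14, 4, -10]
  [-17, ∞, -5, -19, -1, -28]
Answer: row 6 of M^⊗4 = [-17, ∞, -5, -19, -1, -28]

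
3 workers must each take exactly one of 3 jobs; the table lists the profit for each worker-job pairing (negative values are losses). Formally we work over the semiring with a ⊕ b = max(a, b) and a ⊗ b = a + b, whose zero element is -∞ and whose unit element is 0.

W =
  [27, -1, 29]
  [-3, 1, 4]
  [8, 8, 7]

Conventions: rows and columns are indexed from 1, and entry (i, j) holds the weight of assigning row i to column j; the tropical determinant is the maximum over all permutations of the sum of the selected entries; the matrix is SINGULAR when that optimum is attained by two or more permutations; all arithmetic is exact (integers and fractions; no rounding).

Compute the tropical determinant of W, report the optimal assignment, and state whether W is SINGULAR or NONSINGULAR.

σ = (1, 2, 3): 27 + 1 + 7 = 35
σ = (1, 3, 2): 27 + 4 + 8 = 39
σ = (2, 1, 3): (-1) + (-3) + 7 = 3
σ = (2, 3, 1): (-1) + 4 + 8 = 11
σ = (3, 1, 2): 29 + (-3) + 8 = 34
σ = (3, 2, 1): 29 + 1 + 8 = 38
Optimal value attained by: σ = (1, 3, 2).
Answer: det⊕(W) = 39; verdict: NONSINGULAR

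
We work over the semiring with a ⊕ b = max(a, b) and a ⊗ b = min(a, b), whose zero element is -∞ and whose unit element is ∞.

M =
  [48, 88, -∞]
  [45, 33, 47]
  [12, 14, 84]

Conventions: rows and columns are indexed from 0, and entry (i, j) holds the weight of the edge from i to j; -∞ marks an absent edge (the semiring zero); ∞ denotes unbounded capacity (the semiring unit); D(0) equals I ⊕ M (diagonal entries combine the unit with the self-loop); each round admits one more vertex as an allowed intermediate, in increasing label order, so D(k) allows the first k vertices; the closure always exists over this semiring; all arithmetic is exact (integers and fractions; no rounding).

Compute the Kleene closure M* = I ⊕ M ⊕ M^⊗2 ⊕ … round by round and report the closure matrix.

D(0):
  [∞, 88, -∞]
  [45, ∞, 47]
  [12, 14, ∞]
D(1):
  [∞, 88, -∞]
  [45, ∞, 47]
  [12, 14, ∞]
D(2):
  [∞, 88, 47]
  [45, ∞, 47]
  [14, 14, ∞]
D(3):
  [∞, 88, 47]
  [45, ∞, 47]
  [14, 14, ∞]
Answer: M* = [[∞, 88, 47], [45, ∞, 47], [14, 14, ∞]]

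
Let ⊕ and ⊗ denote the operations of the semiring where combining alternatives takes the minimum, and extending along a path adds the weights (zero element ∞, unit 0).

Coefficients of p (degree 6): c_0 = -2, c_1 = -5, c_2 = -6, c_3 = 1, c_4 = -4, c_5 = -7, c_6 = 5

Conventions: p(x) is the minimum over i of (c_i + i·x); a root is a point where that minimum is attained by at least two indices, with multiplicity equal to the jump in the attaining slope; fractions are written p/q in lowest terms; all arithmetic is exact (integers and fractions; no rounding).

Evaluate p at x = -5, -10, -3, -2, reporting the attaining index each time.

p(-5) = min(-2+0·(-5)=-2, -5+1·(-5)=-10, -6+2·(-5)=-16, 1+3·(-5)=-14, -4+4·(-5)=-24, -7+5·(-5)=-32, 5+6·(-5)=-25) = -32 (attained by i=5)
p(-10) = min(-2+0·(-10)=-2, -5+1·(-10)=-15, -6+2·(-10)=-26, 1+3·(-10)=-29, -4+4·(-10)=-44, -7+5·(-10)=-57, 5+6·(-10)=-55) = -57 (attained by i=5)
p(-3) = min(-2+0·(-3)=-2, -5+1·(-3)=-8, -6+2·(-3)=-12, 1+3·(-3)=-8, -4+4·(-3)=-16, -7+5·(-3)=-22, 5+6·(-3)=-13) = -22 (attained by i=5)
p(-2) = min(-2+0·(-2)=-2, -5+1·(-2)=-7, -6+2·(-2)=-10, 1+3·(-2)=-5, -4+4·(-2)=-12, -7+5·(-2)=-17, 5+6·(-2)=-7) = -17 (attained by i=5)
Answer: p(-5) = -32; p(-10) = -57; p(-3) = -22; p(-2) = -17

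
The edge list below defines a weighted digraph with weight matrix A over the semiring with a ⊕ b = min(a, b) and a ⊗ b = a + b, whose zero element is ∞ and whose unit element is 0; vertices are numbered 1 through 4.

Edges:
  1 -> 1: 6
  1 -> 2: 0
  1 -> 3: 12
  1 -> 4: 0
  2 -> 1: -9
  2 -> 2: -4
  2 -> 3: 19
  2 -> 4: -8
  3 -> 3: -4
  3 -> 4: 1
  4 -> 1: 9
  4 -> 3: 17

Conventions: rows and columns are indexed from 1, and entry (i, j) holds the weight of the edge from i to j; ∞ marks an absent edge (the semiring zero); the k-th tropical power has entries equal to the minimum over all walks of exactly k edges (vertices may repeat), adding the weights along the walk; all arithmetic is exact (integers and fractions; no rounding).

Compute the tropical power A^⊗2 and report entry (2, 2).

A^⊗2:
  [-9, -4, 8, -8]
  [-13, -9, 3, -12]
  [10, ∞, -8, -3]
  [15, 9, 13, 9]
Key observation: the optimum is the walk 2->1->2, with weight (-9) + 0 = -9.
Optimal value attained by: walk 2->1->2.
Answer: (A^⊗2)[2][2] = -9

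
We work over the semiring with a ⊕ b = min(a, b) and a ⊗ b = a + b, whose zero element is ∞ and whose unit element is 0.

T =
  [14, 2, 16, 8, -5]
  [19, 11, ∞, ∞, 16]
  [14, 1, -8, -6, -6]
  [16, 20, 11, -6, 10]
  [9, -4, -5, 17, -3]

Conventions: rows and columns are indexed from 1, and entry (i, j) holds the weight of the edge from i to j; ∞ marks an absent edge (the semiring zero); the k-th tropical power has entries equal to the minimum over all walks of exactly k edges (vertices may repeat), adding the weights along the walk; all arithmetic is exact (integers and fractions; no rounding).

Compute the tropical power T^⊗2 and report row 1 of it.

T^⊗2:
  [4, -9, -10, 2, -8]
  [25, 12, 11, 27, 13]
  [3, -10, -16, -14, -14]
  [10, 6, 3, -12, 4]
  [6, -7, -13, -11, -11]
Answer: row 1 of T^⊗2 = [4, -9, -10, 2, -8]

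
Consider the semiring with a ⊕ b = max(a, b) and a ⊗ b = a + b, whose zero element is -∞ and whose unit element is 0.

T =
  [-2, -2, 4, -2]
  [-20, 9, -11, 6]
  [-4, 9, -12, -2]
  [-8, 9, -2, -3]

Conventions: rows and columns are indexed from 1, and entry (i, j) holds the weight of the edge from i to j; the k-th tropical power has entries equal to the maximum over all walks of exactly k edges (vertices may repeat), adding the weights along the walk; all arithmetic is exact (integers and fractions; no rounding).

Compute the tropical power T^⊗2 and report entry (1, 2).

T^⊗2:
  [0, 13, 2, 4]
  [-2, 18, 4, 15]
  [-6, 18, 0, 15]
  [-6, 18, -2, 15]
Key observation: the optimum is the walk 1->3->2, with weight 4 + 9 = 13.
Optimal value attained by: walk 1->3->2.
Answer: (T^⊗2)[1][2] = 13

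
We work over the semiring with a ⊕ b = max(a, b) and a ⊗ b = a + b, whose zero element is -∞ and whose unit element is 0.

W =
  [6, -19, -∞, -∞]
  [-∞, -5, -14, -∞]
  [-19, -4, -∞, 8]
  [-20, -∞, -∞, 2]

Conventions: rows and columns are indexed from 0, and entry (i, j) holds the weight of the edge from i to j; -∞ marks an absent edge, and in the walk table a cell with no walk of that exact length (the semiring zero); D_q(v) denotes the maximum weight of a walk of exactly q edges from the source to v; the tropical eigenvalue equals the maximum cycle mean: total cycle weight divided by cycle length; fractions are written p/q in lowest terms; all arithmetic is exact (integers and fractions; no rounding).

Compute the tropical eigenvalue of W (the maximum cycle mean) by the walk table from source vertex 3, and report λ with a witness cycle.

q=0: [-∞, -∞, -∞, 0]
q=1: [-20, -∞, -∞, 2]
q=2: [-14, -39, -∞, 4]
q=3: [-8, -33, -53, 6]
q=4: [-2, -27, -47, 8]
Optimal cycle mean attained by: cycle 0->0, total 6, length 1.
Answer: λ = 6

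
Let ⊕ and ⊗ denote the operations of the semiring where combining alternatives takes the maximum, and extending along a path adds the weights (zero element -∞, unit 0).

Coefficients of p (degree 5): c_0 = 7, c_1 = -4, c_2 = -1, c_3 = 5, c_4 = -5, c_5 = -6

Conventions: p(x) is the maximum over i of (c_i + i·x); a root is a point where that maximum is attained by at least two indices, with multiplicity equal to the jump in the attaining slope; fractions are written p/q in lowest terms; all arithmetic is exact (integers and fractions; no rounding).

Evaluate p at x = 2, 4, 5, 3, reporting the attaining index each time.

p(2) = max(7+0·2=7, -4+1·2=-2, -1+2·2=3, 5+3·2=11, -5+4·2=3, -6+5·2=4) = 11 (attained by i=3)
p(4) = max(7+0·4=7, -4+1·4=0, -1+2·4=7, 5+3·4=17, -5+4·4=11, -6+5·4=14) = 17 (attained by i=3)
p(5) = max(7+0·5=7, -4+1·5=1, -1+2·5=9, 5+3·5=20, -5+4·5=15, -6+5·5=19) = 20 (attained by i=3)
p(3) = max(7+0·3=7, -4+1·3=-1, -1+2·3=5, 5+3·3=14, -5+4·3=7, -6+5·3=9) = 14 (attained by i=3)
Answer: p(2) = 11; p(4) = 17; p(5) = 20; p(3) = 14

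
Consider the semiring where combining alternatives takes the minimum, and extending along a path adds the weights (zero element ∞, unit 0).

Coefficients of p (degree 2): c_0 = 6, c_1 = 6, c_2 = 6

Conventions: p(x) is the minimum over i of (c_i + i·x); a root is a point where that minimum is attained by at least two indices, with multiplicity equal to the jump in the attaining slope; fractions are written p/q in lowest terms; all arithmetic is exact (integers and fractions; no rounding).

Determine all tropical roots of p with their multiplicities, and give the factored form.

hull edge (i=0, c=6) to (i=2, c=6): slope 0, span 2
Factored form: p(x) = 6 ⊗ (x ⊕ 0) ⊗ (x ⊕ 0)
Answer: roots = 0 (mult 2)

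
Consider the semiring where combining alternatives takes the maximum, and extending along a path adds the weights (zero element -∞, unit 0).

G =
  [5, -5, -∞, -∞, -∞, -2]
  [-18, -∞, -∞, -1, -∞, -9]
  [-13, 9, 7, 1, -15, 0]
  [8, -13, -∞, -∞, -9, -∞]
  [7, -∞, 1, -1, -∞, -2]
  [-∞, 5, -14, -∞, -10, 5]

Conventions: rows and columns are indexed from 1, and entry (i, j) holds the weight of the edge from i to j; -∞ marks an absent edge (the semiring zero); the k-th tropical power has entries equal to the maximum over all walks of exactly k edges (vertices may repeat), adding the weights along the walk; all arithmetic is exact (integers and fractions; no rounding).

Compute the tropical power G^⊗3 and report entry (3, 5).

G^⊗2:
  [10, 3, -16, -6, -12, 3]
  [7, -4, -23, -∞, -10, -4]
  [9, 16, 14, 8, -8, 7]
  [13, 3, -8, -10, -∞, 6]
  [12, 10, 8, 2, -10, 5]
  [-3, 10, -7, 4, -5, 10]
G^⊗3:
  [15, 8, -9, 2, -7, 8]
  [12, 2, -9, -5, -14, 5]
  [16, 23, 21, 15, -1, 14]
  [18, 11, -1, 2, -4, 11]
  [17, 17, 15, 9, -5, 10]
  [12, 15, 0, 9, 0, 15]
Key observation: the optimum is the walk 3->2->4->5, with weight 9 + (-1) + (-9) = -1.
Optimal value attained by: walk 3->2->4->5.
Answer: (G^⊗3)[3][5] = -1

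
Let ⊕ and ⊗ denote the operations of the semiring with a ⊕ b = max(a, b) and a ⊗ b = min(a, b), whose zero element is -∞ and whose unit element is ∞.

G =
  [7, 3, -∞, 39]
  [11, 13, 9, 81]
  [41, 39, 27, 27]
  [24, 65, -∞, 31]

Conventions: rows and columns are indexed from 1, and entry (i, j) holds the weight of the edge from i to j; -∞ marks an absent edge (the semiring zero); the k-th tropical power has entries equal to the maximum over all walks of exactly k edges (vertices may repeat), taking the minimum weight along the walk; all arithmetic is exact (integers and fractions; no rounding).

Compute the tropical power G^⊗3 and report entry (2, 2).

G^⊗2:
  [24, 39, 3, 31]
  [24, 65, 9, 31]
  [27, 27, 27, 39]
  [24, 31, 9, 65]
G^⊗3:
  [24, 31, 9, 39]
  [24, 31, 9, 65]
  [27, 39, 27, 31]
  [24, 65, 9, 31]
Key observation: the optimum is the walk 2->4->4->2, with weight 81 min 31 min 65 = 31.
Optimal value attained by: walk 2->4->4->2.
Answer: (G^⊗3)[2][2] = 31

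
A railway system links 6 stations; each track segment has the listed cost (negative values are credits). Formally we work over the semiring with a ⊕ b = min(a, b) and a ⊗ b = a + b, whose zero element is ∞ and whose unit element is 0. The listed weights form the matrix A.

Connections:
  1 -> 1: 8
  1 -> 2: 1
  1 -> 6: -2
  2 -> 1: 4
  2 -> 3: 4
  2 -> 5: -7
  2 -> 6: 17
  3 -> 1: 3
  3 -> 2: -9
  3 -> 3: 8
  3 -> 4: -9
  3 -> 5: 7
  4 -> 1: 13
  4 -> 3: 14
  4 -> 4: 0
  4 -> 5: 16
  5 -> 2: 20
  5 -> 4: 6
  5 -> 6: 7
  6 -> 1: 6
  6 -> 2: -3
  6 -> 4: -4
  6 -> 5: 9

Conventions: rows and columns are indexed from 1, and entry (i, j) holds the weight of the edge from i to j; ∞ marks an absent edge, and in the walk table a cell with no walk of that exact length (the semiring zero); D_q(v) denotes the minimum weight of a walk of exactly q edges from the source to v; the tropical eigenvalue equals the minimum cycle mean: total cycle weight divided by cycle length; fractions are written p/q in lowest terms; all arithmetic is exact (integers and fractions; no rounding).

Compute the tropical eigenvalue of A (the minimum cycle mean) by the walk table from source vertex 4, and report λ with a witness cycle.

q=0: [∞, ∞, ∞, 0, ∞, ∞]
q=1: [13, ∞, 14, 0, 16, ∞]
q=2: [13, 5, 14, 0, 16, 11]
q=3: [9, 5, 9, 0, -2, 11]
q=4: [9, 0, 9, 0, -2, 5]
q=5: [4, 0, 4, 0, -7, 5]
q=6: [4, -5, 4, -5, -7, 0]
Optimal cycle mean attained by: cycle 2->3->2, total 4 + (-9), length 2.
Answer: λ = -5/2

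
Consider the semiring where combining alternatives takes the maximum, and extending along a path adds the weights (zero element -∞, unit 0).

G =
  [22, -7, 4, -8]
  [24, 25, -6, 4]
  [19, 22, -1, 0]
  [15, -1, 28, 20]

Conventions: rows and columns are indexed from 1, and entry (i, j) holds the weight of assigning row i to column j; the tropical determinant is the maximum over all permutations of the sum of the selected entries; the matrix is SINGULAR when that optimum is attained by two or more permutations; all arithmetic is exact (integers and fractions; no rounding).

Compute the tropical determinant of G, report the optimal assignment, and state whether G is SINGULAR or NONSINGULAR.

σ = (1, 2, 3, 4): 22 + 25 + (-1) + 20 = 66
σ = (1, 2, 4, 3): 22 + 25 + 0 + 28 = 75
σ = (1, 3, 2, 4): 22 + (-6) + 22 + 20 = 58
σ = (1, 3, 4, 2): 22 + (-6) + 0 + (-1) = 15
σ = (1, 4, 2, 3): 22 + 4 + 22 + 28 = 76
σ = (1, 4, 3, 2): 22 + 4 + (-1) + (-1) = 24
σ = (2, 1, 3, 4): (-7) + 24 + (-1) + 20 = 36
σ = (2, 1, 4, 3): (-7) + 24 + 0 + 28 = 45
σ = (2, 3, 1, 4): (-7) + (-6) + 19 + 20 = 26
σ = (2, 3, 4, 1): (-7) + (-6) + 0 + 15 = 2
σ = (2, 4, 1, 3): (-7) + 4 + 19 + 28 = 44
σ = (2, 4, 3, 1): (-7) + 4 + (-1) + 15 = 11
σ = (3, 1, 2, 4): 4 + 24 + 22 + 20 = 70
σ = (3, 1, 4, 2): 4 + 24 + 0 + (-1) = 27
σ = (3, 2, 1, 4): 4 + 25 + 19 + 20 = 68
σ = (3, 2, 4, 1): 4 + 25 + 0 + 15 = 44
σ = (3, 4, 1, 2): 4 + 4 + 19 + (-1) = 26
σ = (3, 4, 2, 1): 4 + 4 + 22 + 15 = 45
σ = (4, 1, 2, 3): (-8) + 24 + 22 + 28 = 66
σ = (4, 1, 3, 2): (-8) + 24 + (-1) + (-1) = 14
σ = (4, 2, 1, 3): (-8) + 25 + 19 + 28 = 64
σ = (4, 2, 3, 1): (-8) + 25 + (-1) + 15 = 31
σ = (4, 3, 1, 2): (-8) + (-6) + 19 + (-1) = 4
σ = (4, 3, 2, 1): (-8) + (-6) + 22 + 15 = 23
Optimal value attained by: σ = (1, 4, 2, 3).
Answer: det⊕(G) = 76; verdict: NONSINGULAR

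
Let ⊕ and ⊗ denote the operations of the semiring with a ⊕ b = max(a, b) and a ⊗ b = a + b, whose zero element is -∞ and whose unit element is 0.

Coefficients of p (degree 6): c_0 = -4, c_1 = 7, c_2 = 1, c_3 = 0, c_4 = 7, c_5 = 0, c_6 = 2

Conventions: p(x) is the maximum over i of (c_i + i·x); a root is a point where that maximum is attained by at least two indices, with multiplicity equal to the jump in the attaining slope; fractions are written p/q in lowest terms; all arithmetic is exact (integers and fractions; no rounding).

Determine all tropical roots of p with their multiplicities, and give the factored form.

hull edge (i=0, c=-4) to (i=1, c=7): slope 11, span 1
hull edge (i=1, c=7) to (i=4, c=7): slope 0, span 3
hull edge (i=4, c=7) to (i=6, c=2): slope -5/2, span 2
Factored form: p(x) = 2 ⊗ (x ⊕ (-11)) ⊗ (x ⊕ 0) ⊗ (x ⊕ 0) ⊗ (x ⊕ 0) ⊗ (x ⊕ 5/2) ⊗ (x ⊕ 5/2)
Answer: roots = -11 (mult 1), 0 (mult 3), 5/2 (mult 2)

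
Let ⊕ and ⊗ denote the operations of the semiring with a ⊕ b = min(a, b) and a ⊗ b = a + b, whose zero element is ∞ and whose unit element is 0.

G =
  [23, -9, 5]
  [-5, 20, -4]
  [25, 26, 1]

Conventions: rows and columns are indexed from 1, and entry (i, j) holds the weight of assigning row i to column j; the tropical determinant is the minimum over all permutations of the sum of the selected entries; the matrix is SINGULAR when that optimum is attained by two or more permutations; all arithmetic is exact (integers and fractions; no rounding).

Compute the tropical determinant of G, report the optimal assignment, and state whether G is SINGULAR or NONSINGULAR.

σ = (1, 2, 3): 23 + 20 + 1 = 44
σ = (1, 3, 2): 23 + (-4) + 26 = 45
σ = (2, 1, 3): (-9) + (-5) + 1 = -13
σ = (2, 3, 1): (-9) + (-4) + 25 = 12
σ = (3, 1, 2): 5 + (-5) + 26 = 26
σ = (3, 2, 1): 5 + 20 + 25 = 50
Optimal value attained by: σ = (2, 1, 3).
Answer: det⊕(G) = -13; verdict: NONSINGULAR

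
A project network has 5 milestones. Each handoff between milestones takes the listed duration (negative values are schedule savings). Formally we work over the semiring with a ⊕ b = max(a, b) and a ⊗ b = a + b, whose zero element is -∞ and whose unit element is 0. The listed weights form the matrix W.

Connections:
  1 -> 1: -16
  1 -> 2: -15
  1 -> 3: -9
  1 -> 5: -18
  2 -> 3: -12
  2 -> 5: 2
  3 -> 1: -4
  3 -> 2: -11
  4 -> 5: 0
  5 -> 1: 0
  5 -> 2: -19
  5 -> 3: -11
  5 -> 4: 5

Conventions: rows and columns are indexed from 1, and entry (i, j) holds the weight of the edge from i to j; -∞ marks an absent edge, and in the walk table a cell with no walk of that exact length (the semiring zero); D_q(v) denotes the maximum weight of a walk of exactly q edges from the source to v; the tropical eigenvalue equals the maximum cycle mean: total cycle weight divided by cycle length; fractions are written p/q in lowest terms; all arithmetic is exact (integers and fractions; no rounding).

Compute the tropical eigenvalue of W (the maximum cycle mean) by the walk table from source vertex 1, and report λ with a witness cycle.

q=0: [0, -∞, -∞, -∞, -∞]
q=1: [-16, -15, -9, -∞, -18]
q=2: [-13, -20, -25, -13, -13]
q=3: [-13, -28, -22, -8, -13]
q=4: [-13, -28, -22, -8, -8]
q=5: [-8, -27, -19, -3, -8]
Optimal cycle mean attained by: cycle 4->5->4, total 0 + 5, length 2.
Answer: λ = 5/2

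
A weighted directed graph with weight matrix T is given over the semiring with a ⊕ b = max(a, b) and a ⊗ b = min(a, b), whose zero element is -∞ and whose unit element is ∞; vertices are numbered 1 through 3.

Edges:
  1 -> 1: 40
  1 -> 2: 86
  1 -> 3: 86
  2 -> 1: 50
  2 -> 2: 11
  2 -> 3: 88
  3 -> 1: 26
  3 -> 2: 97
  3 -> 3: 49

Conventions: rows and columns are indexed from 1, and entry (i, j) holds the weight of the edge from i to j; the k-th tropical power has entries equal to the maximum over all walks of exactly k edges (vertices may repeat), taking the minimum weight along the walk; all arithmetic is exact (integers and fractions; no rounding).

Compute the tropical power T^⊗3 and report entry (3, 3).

T^⊗2:
  [50, 86, 86]
  [40, 88, 50]
  [50, 49, 88]
T^⊗3:
  [50, 86, 86]
  [50, 50, 88]
  [49, 88, 50]
Key observation: the optimum is the walk 3->2->1->3, with weight 97 min 50 min 86 = 50.
Optimal value attained by: walk 3->2->1->3.
Answer: (T^⊗3)[3][3] = 50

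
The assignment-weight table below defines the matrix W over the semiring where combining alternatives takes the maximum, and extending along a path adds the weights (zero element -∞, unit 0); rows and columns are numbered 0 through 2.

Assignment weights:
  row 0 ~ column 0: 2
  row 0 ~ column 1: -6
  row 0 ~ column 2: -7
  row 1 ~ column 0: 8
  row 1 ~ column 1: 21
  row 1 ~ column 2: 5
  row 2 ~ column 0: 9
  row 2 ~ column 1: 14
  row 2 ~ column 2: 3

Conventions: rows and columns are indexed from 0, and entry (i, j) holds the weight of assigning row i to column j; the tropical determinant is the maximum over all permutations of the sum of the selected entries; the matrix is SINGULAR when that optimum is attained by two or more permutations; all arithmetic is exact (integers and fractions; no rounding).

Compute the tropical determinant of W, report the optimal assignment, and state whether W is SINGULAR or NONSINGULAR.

σ = (0, 1, 2): 2 + 21 + 3 = 26
σ = (0, 2, 1): 2 + 5 + 14 = 21
σ = (1, 0, 2): (-6) + 8 + 3 = 5
σ = (1, 2, 0): (-6) + 5 + 9 = 8
σ = (2, 0, 1): (-7) + 8 + 14 = 15
σ = (2, 1, 0): (-7) + 21 + 9 = 23
Optimal value attained by: σ = (0, 1, 2).
Answer: det⊕(W) = 26; verdict: NONSINGULAR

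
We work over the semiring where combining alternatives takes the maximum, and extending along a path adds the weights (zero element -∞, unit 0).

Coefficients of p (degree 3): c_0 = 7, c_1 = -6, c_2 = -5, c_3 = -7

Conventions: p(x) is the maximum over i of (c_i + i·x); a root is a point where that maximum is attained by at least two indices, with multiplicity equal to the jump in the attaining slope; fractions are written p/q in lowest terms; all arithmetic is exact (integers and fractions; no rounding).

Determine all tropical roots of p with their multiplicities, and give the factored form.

hull edge (i=0, c=7) to (i=3, c=-7): slope -14/3, span 3
Factored form: p(x) = -7 ⊗ (x ⊕ 14/3) ⊗ (x ⊕ 14/3) ⊗ (x ⊕ 14/3)
Answer: roots = 14/3 (mult 3)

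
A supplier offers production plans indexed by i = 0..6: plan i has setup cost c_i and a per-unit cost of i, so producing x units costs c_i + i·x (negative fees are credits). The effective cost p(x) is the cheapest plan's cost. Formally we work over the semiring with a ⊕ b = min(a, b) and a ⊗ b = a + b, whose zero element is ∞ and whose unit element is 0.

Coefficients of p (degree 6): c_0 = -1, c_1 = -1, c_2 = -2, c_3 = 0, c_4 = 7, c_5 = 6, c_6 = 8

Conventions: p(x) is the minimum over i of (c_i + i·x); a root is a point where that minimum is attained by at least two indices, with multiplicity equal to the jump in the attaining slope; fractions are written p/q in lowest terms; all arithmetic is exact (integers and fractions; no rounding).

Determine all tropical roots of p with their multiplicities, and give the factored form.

hull edge (i=0, c=-1) to (i=2, c=-2): slope -1/2, span 2
hull edge (i=2, c=-2) to (i=3, c=0): slope 2, span 1
hull edge (i=3, c=0) to (i=6, c=8): slope 8/3, span 3
Factored form: p(x) = 8 ⊗ (x ⊕ (-8/3)) ⊗ (x ⊕ (-8/3)) ⊗ (x ⊕ (-8/3)) ⊗ (x ⊕ (-2)) ⊗ (x ⊕ 1/2) ⊗ (x ⊕ 1/2)
Answer: roots = -8/3 (mult 3), -2 (mult 1), 1/2 (mult 2)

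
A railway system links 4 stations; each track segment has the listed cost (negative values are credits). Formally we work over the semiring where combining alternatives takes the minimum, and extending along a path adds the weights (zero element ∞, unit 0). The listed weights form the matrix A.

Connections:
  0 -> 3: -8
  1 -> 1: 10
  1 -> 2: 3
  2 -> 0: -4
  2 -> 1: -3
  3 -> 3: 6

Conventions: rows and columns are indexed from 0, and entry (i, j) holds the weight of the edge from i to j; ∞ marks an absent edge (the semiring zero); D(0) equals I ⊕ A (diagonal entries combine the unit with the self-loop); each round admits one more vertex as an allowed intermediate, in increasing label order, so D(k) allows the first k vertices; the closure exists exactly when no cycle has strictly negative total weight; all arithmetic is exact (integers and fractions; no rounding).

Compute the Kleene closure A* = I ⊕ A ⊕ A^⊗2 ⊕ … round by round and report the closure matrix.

D(0):
  [0, ∞, ∞, -8]
  [∞, 0, 3, ∞]
  [-4, -3, 0, ∞]
  [∞, ∞, ∞, 0]
D(1):
  [0, ∞, ∞, -8]
  [∞, 0, 3, ∞]
  [-4, -3, 0, -12]
  [∞, ∞, ∞, 0]
D(2):
  [0, ∞, ∞, -8]
  [∞, 0, 3, ∞]
  [-4, -3, 0, -12]
  [∞, ∞, ∞, 0]
D(3):
  [0, ∞, ∞, -8]
  [-1, 0, 3, -9]
  [-4, -3, 0, -12]
  [∞, ∞, ∞, 0]
D(4):
  [0, ∞, ∞, -8]
  [-1, 0, 3, -9]
  [-4, -3, 0, -12]
  [∞, ∞, ∞, 0]
Answer: A* = [[0, ∞, ∞, -8], [-1, 0, 3, -9], [-4, -3, 0, -12], [∞, ∞, ∞, 0]]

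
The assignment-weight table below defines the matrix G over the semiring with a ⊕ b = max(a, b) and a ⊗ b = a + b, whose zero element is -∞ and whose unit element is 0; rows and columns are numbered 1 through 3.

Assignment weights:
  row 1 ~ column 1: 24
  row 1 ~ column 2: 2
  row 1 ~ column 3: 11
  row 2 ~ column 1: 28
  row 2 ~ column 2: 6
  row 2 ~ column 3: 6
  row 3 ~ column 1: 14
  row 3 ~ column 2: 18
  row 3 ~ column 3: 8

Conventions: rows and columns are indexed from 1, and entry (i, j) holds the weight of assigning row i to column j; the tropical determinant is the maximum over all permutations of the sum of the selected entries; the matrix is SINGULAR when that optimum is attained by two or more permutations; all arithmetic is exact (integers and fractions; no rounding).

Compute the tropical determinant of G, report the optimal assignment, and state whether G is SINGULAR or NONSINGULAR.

σ = (1, 2, 3): 24 + 6 + 8 = 38
σ = (1, 3, 2): 24 + 6 + 18 = 48
σ = (2, 1, 3): 2 + 28 + 8 = 38
σ = (2, 3, 1): 2 + 6 + 14 = 22
σ = (3, 1, 2): 11 + 28 + 18 = 57
σ = (3, 2, 1): 11 + 6 + 14 = 31
Optimal value attained by: σ = (3, 1, 2).
Answer: det⊕(G) = 57; verdict: NONSINGULAR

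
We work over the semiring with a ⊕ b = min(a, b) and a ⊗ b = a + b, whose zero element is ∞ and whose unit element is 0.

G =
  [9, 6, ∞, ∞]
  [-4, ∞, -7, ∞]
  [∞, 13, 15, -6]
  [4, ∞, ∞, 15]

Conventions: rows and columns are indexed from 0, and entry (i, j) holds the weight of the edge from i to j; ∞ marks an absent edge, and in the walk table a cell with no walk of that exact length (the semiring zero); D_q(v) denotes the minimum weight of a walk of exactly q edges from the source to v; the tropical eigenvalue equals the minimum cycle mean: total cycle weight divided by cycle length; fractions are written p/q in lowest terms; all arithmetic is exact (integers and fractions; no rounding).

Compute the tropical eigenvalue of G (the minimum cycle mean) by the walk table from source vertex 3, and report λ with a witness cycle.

q=0: [∞, ∞, ∞, 0]
q=1: [4, ∞, ∞, 15]
q=2: [13, 10, ∞, 30]
q=3: [6, 19, 3, 45]
q=4: [15, 12, 12, -3]
Optimal cycle mean attained by: cycle 0->1->2->3->0, total 6 + (-7) + (-6) + 4, length 4.
Answer: λ = -3/4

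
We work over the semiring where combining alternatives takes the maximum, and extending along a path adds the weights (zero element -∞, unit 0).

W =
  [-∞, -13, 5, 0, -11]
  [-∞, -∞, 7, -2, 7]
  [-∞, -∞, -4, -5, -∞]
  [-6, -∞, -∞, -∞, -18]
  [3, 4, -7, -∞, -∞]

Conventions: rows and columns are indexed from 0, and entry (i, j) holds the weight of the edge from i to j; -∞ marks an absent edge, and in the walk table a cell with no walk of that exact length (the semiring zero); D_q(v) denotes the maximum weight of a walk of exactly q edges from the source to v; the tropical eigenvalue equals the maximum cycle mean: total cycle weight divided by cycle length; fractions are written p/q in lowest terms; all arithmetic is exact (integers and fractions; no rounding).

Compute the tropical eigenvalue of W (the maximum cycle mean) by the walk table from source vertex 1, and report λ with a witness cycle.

q=0: [-∞, 0, -∞, -∞, -∞]
q=1: [-∞, -∞, 7, -2, 7]
q=2: [10, 11, 3, 2, -20]
q=3: [-4, -3, 18, 10, 18]
q=4: [21, 22, 14, 13, 4]
q=5: [7, 8, 29, 21, 29]
Optimal cycle mean attained by: cycle 1->4->1, total 7 + 4, length 2.
Answer: λ = 11/2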